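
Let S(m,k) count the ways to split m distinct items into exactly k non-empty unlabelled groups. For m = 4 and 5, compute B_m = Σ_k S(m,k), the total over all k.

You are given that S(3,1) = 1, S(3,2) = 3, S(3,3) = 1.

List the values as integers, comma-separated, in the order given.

15, 52

i=4: T(4,1)=0+1·1=1 | T(4,2)=1+2·3=7 | T(4,3)=3+3·1=6 | T(4,4)=1+4·0=1
i=5: T(5,1)=0+1·1=1 | T(5,2)=1+2·7=15 | T(5,3)=7+3·6=25 | T(5,4)=6+4·1=10 | T(5,5)=1+5·0=1
B_4 = ΣS(4,k) = 1+7+6+1 = 15
B_5 = ΣS(5,k) = 1+15+25+10+1 = 52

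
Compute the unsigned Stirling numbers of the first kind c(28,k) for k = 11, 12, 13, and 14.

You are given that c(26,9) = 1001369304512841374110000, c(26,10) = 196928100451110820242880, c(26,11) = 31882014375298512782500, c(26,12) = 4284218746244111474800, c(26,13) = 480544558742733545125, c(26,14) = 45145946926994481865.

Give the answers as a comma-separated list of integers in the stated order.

r27: T_27,10=26×196928100451110820242880+1001369304512841374110000=6121499916241722700424880; T_27,11=26×31882014375298512782500+196928100451110820242880=1025860474208872152587880; T_27,12=26×4284218746244111474800+31882014375298512782500=143271701777645411127300; T_27,13=26×480544558742733545125+4284218746244111474800=16778377273555183648050; T_27,14=26×45145946926994481865+480544558742733545125=1654339178844590073615
r28: T_28,11=27×1025860474208872152587880+6121499916241722700424880=33819732719881270820297640; T_28,12=27×143271701777645411127300+1025860474208872152587880=4894196422205298253024980; T_28,13=27×16778377273555183648050+143271701777645411127300=596287888163635369624650; T_28,14=27×1654339178844590073615+16778377273555183648050=61445535102359115635655
Read c(28,11) = 33819732719881270820297640, c(28,12) = 4894196422205298253024980, c(28,13) = 596287888163635369624650, c(28,14) = 61445535102359115635655.

33819732719881270820297640, 4894196422205298253024980, 596287888163635369624650, 61445535102359115635655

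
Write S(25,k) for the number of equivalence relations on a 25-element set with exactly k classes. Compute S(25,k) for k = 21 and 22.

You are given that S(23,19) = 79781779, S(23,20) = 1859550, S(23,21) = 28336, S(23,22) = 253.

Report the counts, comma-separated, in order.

i=24: T(24,20)=79781779+20·1859550=116972779 | T(24,21)=1859550+21·28336=2454606 | T(24,22)=28336+22·253=33902
i=25: T(25,21)=116972779+21·2454606=168519505 | T(25,22)=2454606+22·33902=3200450
Read S(25,21) = 168519505, S(25,22) = 3200450.

168519505, 3200450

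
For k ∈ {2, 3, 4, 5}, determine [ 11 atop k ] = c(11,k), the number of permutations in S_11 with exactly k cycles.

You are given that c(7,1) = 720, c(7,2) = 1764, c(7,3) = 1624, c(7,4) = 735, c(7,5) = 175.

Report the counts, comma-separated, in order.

10628640, 12753576, 8409500, 3416930

[8] T[8,1]:7*720+0=5040 · T[8,2]:7*1764+720=13068 · T[8,3]:7*1624+1764=13132 · T[8,4]:7*735+1624=6769 · T[8,5]:7*175+735=1960
[9] T[9,1]:8*5040+0=40320 · T[9,2]:8*13068+5040=109584 · T[9,3]:8*13132+13068=118124 · T[9,4]:8*6769+13132=67284 · T[9,5]:8*1960+6769=22449
[10] T[10,1]:9*40320+0=362880 · T[10,2]:9*109584+40320=1026576 · T[10,3]:9*118124+109584=1172700 · T[10,4]:9*67284+118124=723680 · T[10,5]:9*22449+67284=269325
[11] T[11,2]:10*1026576+362880=10628640 · T[11,3]:10*1172700+1026576=12753576 · T[11,4]:10*723680+1172700=8409500 · T[11,5]:10*269325+723680=3416930
Read c(11,2) = 10628640, c(11,3) = 12753576, c(11,4) = 8409500, c(11,5) = 3416930.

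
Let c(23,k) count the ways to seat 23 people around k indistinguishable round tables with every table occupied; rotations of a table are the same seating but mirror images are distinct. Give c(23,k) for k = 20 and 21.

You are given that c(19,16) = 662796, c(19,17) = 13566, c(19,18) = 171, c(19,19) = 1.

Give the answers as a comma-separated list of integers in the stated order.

2240315, 30107

row 20: T[20][17]=19·13566+662796=920550  T[20][18]=19·171+13566=16815  T[20][19]=19·1+171=190  T[20][20]=19·0+1=1
row 21: T[21][18]=20·16815+920550=1256850  T[21][19]=20·190+16815=20615  T[21][20]=20·1+190=210  T[21][21]=20·0+1=1
row 22: T[22][19]=21·20615+1256850=1689765  T[22][20]=21·210+20615=25025  T[22][21]=21·1+210=231
row 23: T[23][20]=22·25025+1689765=2240315  T[23][21]=22·231+25025=30107
Read c(23,20) = 2240315, c(23,21) = 30107.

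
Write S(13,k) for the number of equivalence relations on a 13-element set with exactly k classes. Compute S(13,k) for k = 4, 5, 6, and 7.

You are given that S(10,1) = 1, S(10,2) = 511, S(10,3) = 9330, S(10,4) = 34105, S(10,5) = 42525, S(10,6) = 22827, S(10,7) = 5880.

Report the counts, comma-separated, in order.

2532530, 7508501, 9321312, 5715424

r11: T_11,2=2×511+1=1023; T_11,3=3×9330+511=28501; T_11,4=4×34105+9330=145750; T_11,5=5×42525+34105=246730; T_11,6=6×22827+42525=179487; T_11,7=7×5880+22827=63987
r12: T_12,3=3×28501+1023=86526; T_12,4=4×145750+28501=611501; T_12,5=5×246730+145750=1379400; T_12,6=6×179487+246730=1323652; T_12,7=7×63987+179487=627396
r13: T_13,4=4×611501+86526=2532530; T_13,5=5×1379400+611501=7508501; T_13,6=6×1323652+1379400=9321312; T_13,7=7×627396+1323652=5715424
Read S(13,4) = 2532530, S(13,5) = 7508501, S(13,6) = 9321312, S(13,7) = 5715424.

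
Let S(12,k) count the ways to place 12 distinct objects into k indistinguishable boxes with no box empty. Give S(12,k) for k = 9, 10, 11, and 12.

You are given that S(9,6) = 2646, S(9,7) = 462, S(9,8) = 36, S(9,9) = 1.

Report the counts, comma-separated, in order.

22275, 1705, 66, 1

[10] T[10,7]:7*462+2646=5880 · T[10,8]:8*36+462=750 · T[10,9]:9*1+36=45 · T[10,10]:10*0+1=1
[11] T[11,8]:8*750+5880=11880 · T[11,9]:9*45+750=1155 · T[11,10]:10*1+45=55 · T[11,11]:11*0+1=1
[12] T[12,9]:9*1155+11880=22275 · T[12,10]:10*55+1155=1705 · T[12,11]:11*1+55=66 · T[12,12]:12*0+1=1
Read S(12,9) = 22275, S(12,10) = 1705, S(12,11) = 66, S(12,12) = 1.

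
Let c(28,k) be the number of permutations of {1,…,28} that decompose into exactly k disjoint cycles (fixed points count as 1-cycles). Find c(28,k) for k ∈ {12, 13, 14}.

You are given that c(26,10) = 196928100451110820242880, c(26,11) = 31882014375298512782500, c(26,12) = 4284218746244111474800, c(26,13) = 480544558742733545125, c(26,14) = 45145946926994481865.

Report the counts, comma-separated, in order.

4894196422205298253024980, 596287888163635369624650, 61445535102359115635655

i=27: T(27,11)=196928100451110820242880+26·31882014375298512782500=1025860474208872152587880 | T(27,12)=31882014375298512782500+26·4284218746244111474800=143271701777645411127300 | T(27,13)=4284218746244111474800+26·480544558742733545125=16778377273555183648050 | T(27,14)=480544558742733545125+26·45145946926994481865=1654339178844590073615
i=28: T(28,12)=1025860474208872152587880+27·143271701777645411127300=4894196422205298253024980 | T(28,13)=143271701777645411127300+27·16778377273555183648050=596287888163635369624650 | T(28,14)=16778377273555183648050+27·1654339178844590073615=61445535102359115635655
Read c(28,12) = 4894196422205298253024980, c(28,13) = 596287888163635369624650, c(28,14) = 61445535102359115635655.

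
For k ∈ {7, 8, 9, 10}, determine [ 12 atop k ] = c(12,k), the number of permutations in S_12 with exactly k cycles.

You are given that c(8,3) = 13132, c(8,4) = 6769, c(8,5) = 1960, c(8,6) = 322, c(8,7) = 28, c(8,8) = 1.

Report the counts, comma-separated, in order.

2637558, 357423, 32670, 1925

i=9: T(9,4)=13132+8·6769=67284 | T(9,5)=6769+8·1960=22449 | T(9,6)=1960+8·322=4536 | T(9,7)=322+8·28=546 | T(9,8)=28+8·1=36 | T(9,9)=1+8·0=1
i=10: T(10,5)=67284+9·22449=269325 | T(10,6)=22449+9·4536=63273 | T(10,7)=4536+9·546=9450 | T(10,8)=546+9·36=870 | T(10,9)=36+9·1=45 | T(10,10)=1+9·0=1
i=11: T(11,6)=269325+10·63273=902055 | T(11,7)=63273+10·9450=157773 | T(11,8)=9450+10·870=18150 | T(11,9)=870+10·45=1320 | T(11,10)=45+10·1=55
i=12: T(12,7)=902055+11·157773=2637558 | T(12,8)=157773+11·18150=357423 | T(12,9)=18150+11·1320=32670 | T(12,10)=1320+11·55=1925
Read c(12,7) = 2637558, c(12,8) = 357423, c(12,9) = 32670, c(12,10) = 1925.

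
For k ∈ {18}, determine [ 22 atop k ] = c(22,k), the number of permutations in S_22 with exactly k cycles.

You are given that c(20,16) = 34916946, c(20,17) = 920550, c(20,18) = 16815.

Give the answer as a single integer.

i=21: T(21,17)=34916946+20·920550=53327946 | T(21,18)=920550+20·16815=1256850
i=22: T(22,18)=53327946+21·1256850=79721796
Read c(22,18) = 79721796.

79721796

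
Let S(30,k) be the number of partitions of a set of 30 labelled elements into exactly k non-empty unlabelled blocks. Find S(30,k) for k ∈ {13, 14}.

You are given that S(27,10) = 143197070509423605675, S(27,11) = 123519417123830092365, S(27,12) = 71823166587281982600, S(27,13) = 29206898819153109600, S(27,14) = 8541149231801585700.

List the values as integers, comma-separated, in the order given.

[28] T[28,11]:11*123519417123830092365+143197070509423605675=1501910658871554621690 · T[28,12]:12*71823166587281982600+123519417123830092365=985397416171213883565 · T[28,13]:13*29206898819153109600+71823166587281982600=451512851236272407400 · T[28,14]:14*8541149231801585700+29206898819153109600=148782988064375309400
[29] T[29,12]:12*985397416171213883565+1501910658871554621690=13326679652926121224470 · T[29,13]:13*451512851236272407400+985397416171213883565=6855064482242755179765 · T[29,14]:14*148782988064375309400+451512851236272407400=2534474684137526739000
[30] T[30,13]:13*6855064482242755179765+13326679652926121224470=102442517922081938561415 · T[30,14]:14*2534474684137526739000+6855064482242755179765=42337710060168129525765
Read S(30,13) = 102442517922081938561415, S(30,14) = 42337710060168129525765.

102442517922081938561415, 42337710060168129525765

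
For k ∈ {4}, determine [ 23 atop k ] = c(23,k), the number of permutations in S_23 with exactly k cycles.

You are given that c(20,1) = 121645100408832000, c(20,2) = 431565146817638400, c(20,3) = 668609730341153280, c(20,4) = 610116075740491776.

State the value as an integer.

i=21: T(21,2)=121645100408832000+20·431565146817638400=8752948036761600000 | T(21,3)=431565146817638400+20·668609730341153280=13803759753640704000 | T(21,4)=668609730341153280+20·610116075740491776=12870931245150988800
i=22: T(22,3)=8752948036761600000+21·13803759753640704000=298631902863216384000 | T(22,4)=13803759753640704000+21·12870931245150988800=284093315901811468800
i=23: T(23,4)=298631902863216384000+22·284093315901811468800=6548684852703068697600
Read c(23,4) = 6548684852703068697600.

6548684852703068697600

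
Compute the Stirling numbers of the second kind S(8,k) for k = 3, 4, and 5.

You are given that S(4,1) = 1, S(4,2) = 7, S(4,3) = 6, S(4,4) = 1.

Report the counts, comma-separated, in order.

row 5: T[5][1]=1·1+0=1  T[5][2]=2·7+1=15  T[5][3]=3·6+7=25  T[5][4]=4·1+6=10  T[5][5]=5·0+1=1
row 6: T[6][1]=1·1+0=1  T[6][2]=2·15+1=31  T[6][3]=3·25+15=90  T[6][4]=4·10+25=65  T[6][5]=5·1+10=15
row 7: T[7][2]=2·31+1=63  T[7][3]=3·90+31=301  T[7][4]=4·65+90=350  T[7][5]=5·15+65=140
row 8: T[8][3]=3·301+63=966  T[8][4]=4·350+301=1701  T[8][5]=5·140+350=1050
Read S(8,3) = 966, S(8,4) = 1701, S(8,5) = 1050.

966, 1701, 1050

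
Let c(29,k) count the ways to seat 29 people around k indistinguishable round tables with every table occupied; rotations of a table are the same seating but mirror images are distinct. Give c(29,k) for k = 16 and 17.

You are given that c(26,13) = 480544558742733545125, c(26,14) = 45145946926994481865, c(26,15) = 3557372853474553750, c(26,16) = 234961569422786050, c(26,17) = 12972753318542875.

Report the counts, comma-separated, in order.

[27] T[27,14]:26*45145946926994481865+480544558742733545125=1654339178844590073615 · T[27,15]:26*3557372853474553750+45145946926994481865=137637641117332879365 · T[27,16]:26*234961569422786050+3557372853474553750=9666373658466991050 · T[27,17]:26*12972753318542875+234961569422786050=572253155704900800
[28] T[28,15]:27*137637641117332879365+1654339178844590073615=5370555489012577816470 · T[28,16]:27*9666373658466991050+137637641117332879365=398629729895941637715 · T[28,17]:27*572253155704900800+9666373658466991050=25117208862499312650
[29] T[29,16]:28*398629729895941637715+5370555489012577816470=16532187926098943672490 · T[29,17]:28*25117208862499312650+398629729895941637715=1101911578045922391915
Read c(29,16) = 16532187926098943672490, c(29,17) = 1101911578045922391915.

16532187926098943672490, 1101911578045922391915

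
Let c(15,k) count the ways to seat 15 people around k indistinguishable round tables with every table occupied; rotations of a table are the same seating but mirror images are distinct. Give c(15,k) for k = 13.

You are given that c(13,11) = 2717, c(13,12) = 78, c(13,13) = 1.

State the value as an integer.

[14] T[14,12]:13*78+2717=3731 · T[14,13]:13*1+78=91
[15] T[15,13]:14*91+3731=5005
Read c(15,13) = 5005.

5005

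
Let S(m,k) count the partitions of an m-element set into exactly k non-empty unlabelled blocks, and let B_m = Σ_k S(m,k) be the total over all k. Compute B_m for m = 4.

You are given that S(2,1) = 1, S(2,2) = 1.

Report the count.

15

r3: T_3,1=1×1+0=1; T_3,2=2×1+1=3; T_3,3=3×0+1=1
r4: T_4,1=1×1+0=1; T_4,2=2×3+1=7; T_4,3=3×1+3=6; T_4,4=4×0+1=1
B_4 = ΣS(4,k) = 1+7+6+1 = 15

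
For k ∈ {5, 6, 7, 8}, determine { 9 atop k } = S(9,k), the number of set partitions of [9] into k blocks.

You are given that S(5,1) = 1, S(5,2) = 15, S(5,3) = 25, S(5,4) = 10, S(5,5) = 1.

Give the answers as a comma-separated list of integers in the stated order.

row 6: T[6][2]=2·15+1=31  T[6][3]=3·25+15=90  T[6][4]=4·10+25=65  T[6][5]=5·1+10=15  T[6][6]=6·0+1=1
row 7: T[7][3]=3·90+31=301  T[7][4]=4·65+90=350  T[7][5]=5·15+65=140  T[7][6]=6·1+15=21  T[7][7]=7·0+1=1
row 8: T[8][4]=4·350+301=1701  T[8][5]=5·140+350=1050  T[8][6]=6·21+140=266  T[8][7]=7·1+21=28  T[8][8]=8·0+1=1
row 9: T[9][5]=5·1050+1701=6951  T[9][6]=6·266+1050=2646  T[9][7]=7·28+266=462  T[9][8]=8·1+28=36
Read S(9,5) = 6951, S(9,6) = 2646, S(9,7) = 462, S(9,8) = 36.

6951, 2646, 462, 36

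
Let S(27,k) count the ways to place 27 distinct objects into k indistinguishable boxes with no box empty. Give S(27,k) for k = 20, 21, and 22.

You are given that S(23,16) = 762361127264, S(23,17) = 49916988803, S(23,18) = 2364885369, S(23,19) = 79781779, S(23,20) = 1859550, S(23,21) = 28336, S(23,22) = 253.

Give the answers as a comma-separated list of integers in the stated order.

i=24: T(24,17)=762361127264+17·49916988803=1610949936915 | T(24,18)=49916988803+18·2364885369=92484925445 | T(24,19)=2364885369+19·79781779=3880739170 | T(24,20)=79781779+20·1859550=116972779 | T(24,21)=1859550+21·28336=2454606 | T(24,22)=28336+22·253=33902
i=25: T(25,18)=1610949936915+18·92484925445=3275678594925 | T(25,19)=92484925445+19·3880739170=166218969675 | T(25,20)=3880739170+20·116972779=6220194750 | T(25,21)=116972779+21·2454606=168519505 | T(25,22)=2454606+22·33902=3200450
i=26: T(26,19)=3275678594925+19·166218969675=6433839018750 | T(26,20)=166218969675+20·6220194750=290622864675 | T(26,21)=6220194750+21·168519505=9759104355 | T(26,22)=168519505+22·3200450=238929405
i=27: T(27,20)=6433839018750+20·290622864675=12246296312250 | T(27,21)=290622864675+21·9759104355=495564056130 | T(27,22)=9759104355+22·238929405=15015551265
Read S(27,20) = 12246296312250, S(27,21) = 495564056130, S(27,22) = 15015551265.

12246296312250, 495564056130, 15015551265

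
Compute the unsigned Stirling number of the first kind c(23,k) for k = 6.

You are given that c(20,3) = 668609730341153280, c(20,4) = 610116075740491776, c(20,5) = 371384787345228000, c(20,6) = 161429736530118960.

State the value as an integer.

2021687376910682741568

[21] T[21,4]:20*610116075740491776+668609730341153280=12870931245150988800 · T[21,5]:20*371384787345228000+610116075740491776=8037811822645051776 · T[21,6]:20*161429736530118960+371384787345228000=3599979517947607200
[22] T[22,5]:21*8037811822645051776+12870931245150988800=181664979520697076096 · T[22,6]:21*3599979517947607200+8037811822645051776=83637381699544802976
[23] T[23,6]:22*83637381699544802976+181664979520697076096=2021687376910682741568
Read c(23,6) = 2021687376910682741568.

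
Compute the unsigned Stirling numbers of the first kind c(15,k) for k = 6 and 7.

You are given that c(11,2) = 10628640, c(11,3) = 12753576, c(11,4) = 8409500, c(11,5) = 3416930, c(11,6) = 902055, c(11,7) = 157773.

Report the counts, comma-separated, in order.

row 12: T[12][3]=11·12753576+10628640=150917976  T[12][4]=11·8409500+12753576=105258076  T[12][5]=11·3416930+8409500=45995730  T[12][6]=11·902055+3416930=13339535  T[12][7]=11·157773+902055=2637558
row 13: T[13][4]=12·105258076+150917976=1414014888  T[13][5]=12·45995730+105258076=657206836  T[13][6]=12·13339535+45995730=206070150  T[13][7]=12·2637558+13339535=44990231
row 14: T[14][5]=13·657206836+1414014888=9957703756  T[14][6]=13·206070150+657206836=3336118786  T[14][7]=13·44990231+206070150=790943153
row 15: T[15][6]=14·3336118786+9957703756=56663366760  T[15][7]=14·790943153+3336118786=14409322928
Read c(15,6) = 56663366760, c(15,7) = 14409322928.

56663366760, 14409322928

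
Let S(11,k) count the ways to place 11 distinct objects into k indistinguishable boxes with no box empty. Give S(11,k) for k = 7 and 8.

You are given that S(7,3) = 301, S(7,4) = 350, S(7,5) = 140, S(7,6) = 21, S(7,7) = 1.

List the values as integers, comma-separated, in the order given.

63987, 11880

i=8: T(8,4)=301+4·350=1701 | T(8,5)=350+5·140=1050 | T(8,6)=140+6·21=266 | T(8,7)=21+7·1=28 | T(8,8)=1+8·0=1
i=9: T(9,5)=1701+5·1050=6951 | T(9,6)=1050+6·266=2646 | T(9,7)=266+7·28=462 | T(9,8)=28+8·1=36
i=10: T(10,6)=6951+6·2646=22827 | T(10,7)=2646+7·462=5880 | T(10,8)=462+8·36=750
i=11: T(11,7)=22827+7·5880=63987 | T(11,8)=5880+8·750=11880
Read S(11,7) = 63987, S(11,8) = 11880.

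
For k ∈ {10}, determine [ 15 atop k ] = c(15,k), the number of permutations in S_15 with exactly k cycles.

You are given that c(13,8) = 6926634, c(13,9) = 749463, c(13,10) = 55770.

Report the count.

[14] T[14,9]:13*749463+6926634=16669653 · T[14,10]:13*55770+749463=1474473
[15] T[15,10]:14*1474473+16669653=37312275
Read c(15,10) = 37312275.

37312275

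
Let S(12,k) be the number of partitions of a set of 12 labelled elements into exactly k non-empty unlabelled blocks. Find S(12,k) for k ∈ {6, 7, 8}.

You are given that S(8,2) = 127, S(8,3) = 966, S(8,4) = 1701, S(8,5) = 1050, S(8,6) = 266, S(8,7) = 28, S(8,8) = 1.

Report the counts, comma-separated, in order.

[9] T[9,3]:3*966+127=3025 · T[9,4]:4*1701+966=7770 · T[9,5]:5*1050+1701=6951 · T[9,6]:6*266+1050=2646 · T[9,7]:7*28+266=462 · T[9,8]:8*1+28=36
[10] T[10,4]:4*7770+3025=34105 · T[10,5]:5*6951+7770=42525 · T[10,6]:6*2646+6951=22827 · T[10,7]:7*462+2646=5880 · T[10,8]:8*36+462=750
[11] T[11,5]:5*42525+34105=246730 · T[11,6]:6*22827+42525=179487 · T[11,7]:7*5880+22827=63987 · T[11,8]:8*750+5880=11880
[12] T[12,6]:6*179487+246730=1323652 · T[12,7]:7*63987+179487=627396 · T[12,8]:8*11880+63987=159027
Read S(12,6) = 1323652, S(12,7) = 627396, S(12,8) = 159027.

1323652, 627396, 159027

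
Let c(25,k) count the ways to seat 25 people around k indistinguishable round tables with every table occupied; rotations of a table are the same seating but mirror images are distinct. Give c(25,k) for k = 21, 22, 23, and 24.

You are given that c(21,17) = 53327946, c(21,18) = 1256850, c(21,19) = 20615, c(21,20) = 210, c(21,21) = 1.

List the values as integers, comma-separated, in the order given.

238810495, 3795000, 42550, 300

i=22: T(22,18)=53327946+21·1256850=79721796 | T(22,19)=1256850+21·20615=1689765 | T(22,20)=20615+21·210=25025 | T(22,21)=210+21·1=231 | T(22,22)=1+21·0=1
i=23: T(23,19)=79721796+22·1689765=116896626 | T(23,20)=1689765+22·25025=2240315 | T(23,21)=25025+22·231=30107 | T(23,22)=231+22·1=253 | T(23,23)=1+22·0=1
i=24: T(24,20)=116896626+23·2240315=168423871 | T(24,21)=2240315+23·30107=2932776 | T(24,22)=30107+23·253=35926 | T(24,23)=253+23·1=276 | T(24,24)=1+23·0=1
i=25: T(25,21)=168423871+24·2932776=238810495 | T(25,22)=2932776+24·35926=3795000 | T(25,23)=35926+24·276=42550 | T(25,24)=276+24·1=300
Read c(25,21) = 238810495, c(25,22) = 3795000, c(25,23) = 42550, c(25,24) = 300.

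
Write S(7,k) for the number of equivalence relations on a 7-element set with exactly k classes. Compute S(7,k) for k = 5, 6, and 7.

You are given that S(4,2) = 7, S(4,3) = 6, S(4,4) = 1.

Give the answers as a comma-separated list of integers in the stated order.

140, 21, 1

@5  (5,3):6·3+7→25, (5,4):1·4+6→10, (5,5):0·5+1→1
@6  (6,4):10·4+25→65, (6,5):1·5+10→15, (6,6):0·6+1→1
@7  (7,5):15·5+65→140, (7,6):1·6+15→21, (7,7):0·7+1→1
Read S(7,5) = 140, S(7,6) = 21, S(7,7) = 1.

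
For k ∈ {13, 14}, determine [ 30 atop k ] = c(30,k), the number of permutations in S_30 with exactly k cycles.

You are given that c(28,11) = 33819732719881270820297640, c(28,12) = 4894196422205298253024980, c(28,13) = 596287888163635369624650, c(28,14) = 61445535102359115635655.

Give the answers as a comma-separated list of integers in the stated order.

796974693974455191377937300, 88776380550648116217781890

r29: T_29,12=28×4894196422205298253024980+33819732719881270820297640=170857232541629621904997080; T_29,13=28×596287888163635369624650+4894196422205298253024980=21590257290787088602515180; T_29,14=28×61445535102359115635655+596287888163635369624650=2316762871029690607422990
r30: T_30,13=29×21590257290787088602515180+170857232541629621904997080=796974693974455191377937300; T_30,14=29×2316762871029690607422990+21590257290787088602515180=88776380550648116217781890
Read c(30,13) = 796974693974455191377937300, c(30,14) = 88776380550648116217781890.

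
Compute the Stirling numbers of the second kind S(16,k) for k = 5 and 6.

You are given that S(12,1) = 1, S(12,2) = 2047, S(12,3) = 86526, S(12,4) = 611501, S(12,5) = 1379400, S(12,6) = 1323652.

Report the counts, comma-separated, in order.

1096190550, 2734926558

@13  (13,2):2047·2+1→4095, (13,3):86526·3+2047→261625, (13,4):611501·4+86526→2532530, (13,5):1379400·5+611501→7508501, (13,6):1323652·6+1379400→9321312
@14  (14,3):261625·3+4095→788970, (14,4):2532530·4+261625→10391745, (14,5):7508501·5+2532530→40075035, (14,6):9321312·6+7508501→63436373
@15  (15,4):10391745·4+788970→42355950, (15,5):40075035·5+10391745→210766920, (15,6):63436373·6+40075035→420693273
@16  (16,5):210766920·5+42355950→1096190550, (16,6):420693273·6+210766920→2734926558
Read S(16,5) = 1096190550, S(16,6) = 2734926558.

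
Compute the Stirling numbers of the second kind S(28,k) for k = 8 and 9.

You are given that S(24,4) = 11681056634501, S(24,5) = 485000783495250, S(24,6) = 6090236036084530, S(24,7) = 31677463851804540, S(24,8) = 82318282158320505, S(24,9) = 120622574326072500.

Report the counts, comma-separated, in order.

392678226281361931131, 1006698291338432496375

r25: T_25,5=5×485000783495250+11681056634501=2436684974110751; T_25,6=6×6090236036084530+485000783495250=37026417000002430; T_25,7=7×31677463851804540+6090236036084530=227832482998716310; T_25,8=8×82318282158320505+31677463851804540=690223721118368580; T_25,9=9×120622574326072500+82318282158320505=1167921451092973005
r26: T_26,6=6×37026417000002430+2436684974110751=224595186974125331; T_26,7=7×227832482998716310+37026417000002430=1631853797991016600; T_26,8=8×690223721118368580+227832482998716310=5749622251945664950; T_26,9=9×1167921451092973005+690223721118368580=11201516780955125625
r27: T_27,7=7×1631853797991016600+224595186974125331=11647571772911241531; T_27,8=8×5749622251945664950+1631853797991016600=47628831813556336200; T_27,9=9×11201516780955125625+5749622251945664950=106563273280541795575
r28: T_28,8=8×47628831813556336200+11647571772911241531=392678226281361931131; T_28,9=9×106563273280541795575+47628831813556336200=1006698291338432496375
Read S(28,8) = 392678226281361931131, S(28,9) = 1006698291338432496375.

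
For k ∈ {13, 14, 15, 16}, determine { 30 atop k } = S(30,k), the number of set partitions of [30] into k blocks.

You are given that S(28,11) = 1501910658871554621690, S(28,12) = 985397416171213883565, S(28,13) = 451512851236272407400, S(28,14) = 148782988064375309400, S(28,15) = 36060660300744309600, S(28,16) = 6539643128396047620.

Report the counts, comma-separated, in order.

102442517922081938561415, 42337710060168129525765, 12879868072770626040000, 2940812098256837097720

row 29: T[29][12]=12·985397416171213883565+1501910658871554621690=13326679652926121224470  T[29][13]=13·451512851236272407400+985397416171213883565=6855064482242755179765  T[29][14]=14·148782988064375309400+451512851236272407400=2534474684137526739000  T[29][15]=15·36060660300744309600+148782988064375309400=689692892575539953400  T[29][16]=16·6539643128396047620+36060660300744309600=140694950355081071520
row 30: T[30][13]=13·6855064482242755179765+13326679652926121224470=102442517922081938561415  T[30][14]=14·2534474684137526739000+6855064482242755179765=42337710060168129525765  T[30][15]=15·689692892575539953400+2534474684137526739000=12879868072770626040000  T[30][16]=16·140694950355081071520+689692892575539953400=2940812098256837097720
Read S(30,13) = 102442517922081938561415, S(30,14) = 42337710060168129525765, S(30,15) = 12879868072770626040000, S(30,16) = 2940812098256837097720.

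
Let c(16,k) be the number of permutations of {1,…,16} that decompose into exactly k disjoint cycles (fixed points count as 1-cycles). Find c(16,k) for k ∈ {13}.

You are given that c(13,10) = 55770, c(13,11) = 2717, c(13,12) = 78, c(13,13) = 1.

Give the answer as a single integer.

i=14: T(14,11)=55770+13·2717=91091 | T(14,12)=2717+13·78=3731 | T(14,13)=78+13·1=91
i=15: T(15,12)=91091+14·3731=143325 | T(15,13)=3731+14·91=5005
i=16: T(16,13)=143325+15·5005=218400
Read c(16,13) = 218400.

218400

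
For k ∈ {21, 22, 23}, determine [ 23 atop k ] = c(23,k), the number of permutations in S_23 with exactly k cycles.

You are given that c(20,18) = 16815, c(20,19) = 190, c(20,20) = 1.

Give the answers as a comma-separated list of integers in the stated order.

[21] T[21,19]:20*190+16815=20615 · T[21,20]:20*1+190=210 · T[21,21]:20*0+1=1
[22] T[22,20]:21*210+20615=25025 · T[22,21]:21*1+210=231 · T[22,22]:21*0+1=1
[23] T[23,21]:22*231+25025=30107 · T[23,22]:22*1+231=253 · T[23,23]:22*0+1=1
Read c(23,21) = 30107, c(23,22) = 253, c(23,23) = 1.

30107, 253, 1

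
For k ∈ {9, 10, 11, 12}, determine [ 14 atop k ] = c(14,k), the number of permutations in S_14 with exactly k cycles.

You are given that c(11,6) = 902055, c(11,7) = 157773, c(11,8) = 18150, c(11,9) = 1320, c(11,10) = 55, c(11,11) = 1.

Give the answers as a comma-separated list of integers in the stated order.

[12] T[12,7]:11*157773+902055=2637558 · T[12,8]:11*18150+157773=357423 · T[12,9]:11*1320+18150=32670 · T[12,10]:11*55+1320=1925 · T[12,11]:11*1+55=66 · T[12,12]:11*0+1=1
[13] T[13,8]:12*357423+2637558=6926634 · T[13,9]:12*32670+357423=749463 · T[13,10]:12*1925+32670=55770 · T[13,11]:12*66+1925=2717 · T[13,12]:12*1+66=78
[14] T[14,9]:13*749463+6926634=16669653 · T[14,10]:13*55770+749463=1474473 · T[14,11]:13*2717+55770=91091 · T[14,12]:13*78+2717=3731
Read c(14,9) = 16669653, c(14,10) = 1474473, c(14,11) = 91091, c(14,12) = 3731.

16669653, 1474473, 91091, 3731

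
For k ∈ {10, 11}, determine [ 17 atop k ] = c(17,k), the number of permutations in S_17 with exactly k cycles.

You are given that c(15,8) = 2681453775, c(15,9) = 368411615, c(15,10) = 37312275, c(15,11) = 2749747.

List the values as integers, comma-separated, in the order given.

i=16: T(16,9)=2681453775+15·368411615=8207628000 | T(16,10)=368411615+15·37312275=928095740 | T(16,11)=37312275+15·2749747=78558480
i=17: T(17,10)=8207628000+16·928095740=23057159840 | T(17,11)=928095740+16·78558480=2185031420
Read c(17,10) = 23057159840, c(17,11) = 2185031420.

23057159840, 2185031420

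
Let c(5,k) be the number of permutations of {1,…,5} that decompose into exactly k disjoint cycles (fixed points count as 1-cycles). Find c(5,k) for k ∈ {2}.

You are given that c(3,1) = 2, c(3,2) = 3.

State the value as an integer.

i=4: T(4,1)=0+3·2=6 | T(4,2)=2+3·3=11
i=5: T(5,2)=6+4·11=50
Read c(5,2) = 50.

50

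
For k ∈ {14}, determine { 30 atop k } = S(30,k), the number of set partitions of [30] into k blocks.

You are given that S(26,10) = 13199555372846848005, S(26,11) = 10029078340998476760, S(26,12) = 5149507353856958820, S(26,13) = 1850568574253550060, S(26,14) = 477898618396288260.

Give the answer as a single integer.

@27  (27,11):10029078340998476760·11+13199555372846848005→123519417123830092365, (27,12):5149507353856958820·12+10029078340998476760→71823166587281982600, (27,13):1850568574253550060·13+5149507353856958820→29206898819153109600, (27,14):477898618396288260·14+1850568574253550060→8541149231801585700
@28  (28,12):71823166587281982600·12+123519417123830092365→985397416171213883565, (28,13):29206898819153109600·13+71823166587281982600→451512851236272407400, (28,14):8541149231801585700·14+29206898819153109600→148782988064375309400
@29  (29,13):451512851236272407400·13+985397416171213883565→6855064482242755179765, (29,14):148782988064375309400·14+451512851236272407400→2534474684137526739000
@30  (30,14):2534474684137526739000·14+6855064482242755179765→42337710060168129525765
Read S(30,14) = 42337710060168129525765.

42337710060168129525765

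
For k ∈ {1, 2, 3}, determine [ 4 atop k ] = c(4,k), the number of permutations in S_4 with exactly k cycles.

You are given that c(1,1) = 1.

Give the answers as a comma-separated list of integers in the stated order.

6, 11, 6

row 2: T[2][1]=1·1+0=1  T[2][2]=1·0+1=1
row 3: T[3][1]=2·1+0=2  T[3][2]=2·1+1=3  T[3][3]=2·0+1=1
row 4: T[4][1]=3·2+0=6  T[4][2]=3·3+2=11  T[4][3]=3·1+3=6
Read c(4,1) = 6, c(4,2) = 11, c(4,3) = 6.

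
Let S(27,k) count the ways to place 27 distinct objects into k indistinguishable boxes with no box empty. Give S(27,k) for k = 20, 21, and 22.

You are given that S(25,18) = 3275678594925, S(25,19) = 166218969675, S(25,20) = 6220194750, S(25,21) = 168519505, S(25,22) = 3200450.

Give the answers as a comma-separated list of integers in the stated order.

12246296312250, 495564056130, 15015551265

i=26: T(26,19)=3275678594925+19·166218969675=6433839018750 | T(26,20)=166218969675+20·6220194750=290622864675 | T(26,21)=6220194750+21·168519505=9759104355 | T(26,22)=168519505+22·3200450=238929405
i=27: T(27,20)=6433839018750+20·290622864675=12246296312250 | T(27,21)=290622864675+21·9759104355=495564056130 | T(27,22)=9759104355+22·238929405=15015551265
Read S(27,20) = 12246296312250, S(27,21) = 495564056130, S(27,22) = 15015551265.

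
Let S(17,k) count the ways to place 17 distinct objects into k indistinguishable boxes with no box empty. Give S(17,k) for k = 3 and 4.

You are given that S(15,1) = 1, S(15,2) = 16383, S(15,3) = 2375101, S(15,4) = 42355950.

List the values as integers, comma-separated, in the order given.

21457825, 694337290

i=16: T(16,2)=1+2·16383=32767 | T(16,3)=16383+3·2375101=7141686 | T(16,4)=2375101+4·42355950=171798901
i=17: T(17,3)=32767+3·7141686=21457825 | T(17,4)=7141686+4·171798901=694337290
Read S(17,3) = 21457825, S(17,4) = 694337290.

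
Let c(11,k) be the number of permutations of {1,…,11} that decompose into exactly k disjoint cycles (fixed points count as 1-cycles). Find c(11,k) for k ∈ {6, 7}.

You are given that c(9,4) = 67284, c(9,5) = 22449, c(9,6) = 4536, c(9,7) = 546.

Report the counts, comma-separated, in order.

@10  (10,5):22449·9+67284→269325, (10,6):4536·9+22449→63273, (10,7):546·9+4536→9450
@11  (11,6):63273·10+269325→902055, (11,7):9450·10+63273→157773
Read c(11,6) = 902055, c(11,7) = 157773.

902055, 157773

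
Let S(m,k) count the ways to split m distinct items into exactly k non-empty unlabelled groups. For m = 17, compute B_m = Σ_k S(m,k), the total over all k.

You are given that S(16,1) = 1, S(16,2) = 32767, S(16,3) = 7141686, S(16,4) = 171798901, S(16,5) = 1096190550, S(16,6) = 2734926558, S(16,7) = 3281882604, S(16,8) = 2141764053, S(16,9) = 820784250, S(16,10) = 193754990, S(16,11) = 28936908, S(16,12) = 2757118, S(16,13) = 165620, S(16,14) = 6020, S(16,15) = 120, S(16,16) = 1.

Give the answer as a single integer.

82864869804

r17: T_17,1=1×1+0=1; T_17,2=2×32767+1=65535; T_17,3=3×7141686+32767=21457825; T_17,4=4×171798901+7141686=694337290; T_17,5=5×1096190550+171798901=5652751651; T_17,6=6×2734926558+1096190550=17505749898; T_17,7=7×3281882604+2734926558=25708104786; T_17,8=8×2141764053+3281882604=20415995028; T_17,9=9×820784250+2141764053=9528822303; T_17,10=10×193754990+820784250=2758334150; T_17,11=11×28936908+193754990=512060978; T_17,12=12×2757118+28936908=62022324; T_17,13=13×165620+2757118=4910178; T_17,14=14×6020+165620=249900; T_17,15=15×120+6020=7820; T_17,16=16×1+120=136; T_17,17=17×0+1=1
B_17 = ΣS(17,k) = 1+65535+21457825+694337290+5652751651+17505749898+25708104786+20415995028+9528822303+2758334150+512060978+62022324+4910178+249900+7820+136+1 = 82864869804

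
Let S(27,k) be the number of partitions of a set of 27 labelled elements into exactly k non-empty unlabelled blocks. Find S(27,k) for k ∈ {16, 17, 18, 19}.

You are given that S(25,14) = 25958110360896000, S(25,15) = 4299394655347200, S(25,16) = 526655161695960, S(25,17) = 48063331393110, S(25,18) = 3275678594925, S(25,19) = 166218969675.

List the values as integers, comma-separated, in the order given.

row 26: T[26][15]=15·4299394655347200+25958110360896000=90449030191104000  T[26][16]=16·526655161695960+4299394655347200=12725877242482560  T[26][17]=17·48063331393110+526655161695960=1343731795378830  T[26][18]=18·3275678594925+48063331393110=107025546101760  T[26][19]=19·166218969675+3275678594925=6433839018750
row 27: T[27][16]=16·12725877242482560+90449030191104000=294063066070824960  T[27][17]=17·1343731795378830+12725877242482560=35569317763922670  T[27][18]=18·107025546101760+1343731795378830=3270191625210510  T[27][19]=19·6433839018750+107025546101760=229268487458010
Read S(27,16) = 294063066070824960, S(27,17) = 35569317763922670, S(27,18) = 3270191625210510, S(27,19) = 229268487458010.

294063066070824960, 35569317763922670, 3270191625210510, 229268487458010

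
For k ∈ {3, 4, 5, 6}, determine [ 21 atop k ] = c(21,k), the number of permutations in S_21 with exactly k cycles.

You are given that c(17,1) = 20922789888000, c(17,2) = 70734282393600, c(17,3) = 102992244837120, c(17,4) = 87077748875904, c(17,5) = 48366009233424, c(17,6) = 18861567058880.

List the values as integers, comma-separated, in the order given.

13803759753640704000, 12870931245150988800, 8037811822645051776, 3599979517947607200

i=18: T(18,1)=0+17·20922789888000=355687428096000 | T(18,2)=20922789888000+17·70734282393600=1223405590579200 | T(18,3)=70734282393600+17·102992244837120=1821602444624640 | T(18,4)=102992244837120+17·87077748875904=1583313975727488 | T(18,5)=87077748875904+17·48366009233424=909299905844112 | T(18,6)=48366009233424+17·18861567058880=369012649234384
i=19: T(19,1)=0+18·355687428096000=6402373705728000 | T(19,2)=355687428096000+18·1223405590579200=22376988058521600 | T(19,3)=1223405590579200+18·1821602444624640=34012249593822720 | T(19,4)=1821602444624640+18·1583313975727488=30321254007719424 | T(19,5)=1583313975727488+18·909299905844112=17950712280921504 | T(19,6)=909299905844112+18·369012649234384=7551527592063024
i=20: T(20,2)=6402373705728000+19·22376988058521600=431565146817638400 | T(20,3)=22376988058521600+19·34012249593822720=668609730341153280 | T(20,4)=34012249593822720+19·30321254007719424=610116075740491776 | T(20,5)=30321254007719424+19·17950712280921504=371384787345228000 | T(20,6)=17950712280921504+19·7551527592063024=161429736530118960
i=21: T(21,3)=431565146817638400+20·668609730341153280=13803759753640704000 | T(21,4)=668609730341153280+20·610116075740491776=12870931245150988800 | T(21,5)=610116075740491776+20·371384787345228000=8037811822645051776 | T(21,6)=371384787345228000+20·161429736530118960=3599979517947607200
Read c(21,3) = 13803759753640704000, c(21,4) = 12870931245150988800, c(21,5) = 8037811822645051776, c(21,6) = 3599979517947607200.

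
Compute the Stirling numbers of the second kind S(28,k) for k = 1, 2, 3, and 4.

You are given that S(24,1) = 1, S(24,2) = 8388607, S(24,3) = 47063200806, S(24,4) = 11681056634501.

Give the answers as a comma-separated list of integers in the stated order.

r25: T_25,1=1×1+0=1; T_25,2=2×8388607+1=16777215; T_25,3=3×47063200806+8388607=141197991025; T_25,4=4×11681056634501+47063200806=46771289738810
r26: T_26,1=1×1+0=1; T_26,2=2×16777215+1=33554431; T_26,3=3×141197991025+16777215=423610750290; T_26,4=4×46771289738810+141197991025=187226356946265
r27: T_27,1=1×1+0=1; T_27,2=2×33554431+1=67108863; T_27,3=3×423610750290+33554431=1270865805301; T_27,4=4×187226356946265+423610750290=749329038535350
r28: T_28,1=1×1+0=1; T_28,2=2×67108863+1=134217727; T_28,3=3×1270865805301+67108863=3812664524766; T_28,4=4×749329038535350+1270865805301=2998587019946701
Read S(28,1) = 1, S(28,2) = 134217727, S(28,3) = 3812664524766, S(28,4) = 2998587019946701.

1, 134217727, 3812664524766, 2998587019946701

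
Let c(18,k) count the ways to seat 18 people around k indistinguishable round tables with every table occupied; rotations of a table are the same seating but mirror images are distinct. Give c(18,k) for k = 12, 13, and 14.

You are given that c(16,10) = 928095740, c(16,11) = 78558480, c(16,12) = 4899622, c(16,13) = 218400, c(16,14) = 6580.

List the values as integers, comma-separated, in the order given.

4853222764, 299650806, 13896582

r17: T_17,11=16×78558480+928095740=2185031420; T_17,12=16×4899622+78558480=156952432; T_17,13=16×218400+4899622=8394022; T_17,14=16×6580+218400=323680
r18: T_18,12=17×156952432+2185031420=4853222764; T_18,13=17×8394022+156952432=299650806; T_18,14=17×323680+8394022=13896582
Read c(18,12) = 4853222764, c(18,13) = 299650806, c(18,14) = 13896582.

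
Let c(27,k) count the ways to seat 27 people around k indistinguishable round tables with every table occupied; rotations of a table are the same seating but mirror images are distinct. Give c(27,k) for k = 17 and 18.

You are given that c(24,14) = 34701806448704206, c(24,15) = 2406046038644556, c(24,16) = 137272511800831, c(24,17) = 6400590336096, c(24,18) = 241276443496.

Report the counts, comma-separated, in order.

i=25: T(25,15)=34701806448704206+24·2406046038644556=92446911376173550 | T(25,16)=2406046038644556+24·137272511800831=5700586321864500 | T(25,17)=137272511800831+24·6400590336096=290886679867135 | T(25,18)=6400590336096+24·241276443496=12191224980000
i=26: T(26,16)=92446911376173550+25·5700586321864500=234961569422786050 | T(26,17)=5700586321864500+25·290886679867135=12972753318542875 | T(26,18)=290886679867135+25·12191224980000=595667304367135
i=27: T(27,17)=234961569422786050+26·12972753318542875=572253155704900800 | T(27,18)=12972753318542875+26·595667304367135=28460103232088385
Read c(27,17) = 572253155704900800, c(27,18) = 28460103232088385.

572253155704900800, 28460103232088385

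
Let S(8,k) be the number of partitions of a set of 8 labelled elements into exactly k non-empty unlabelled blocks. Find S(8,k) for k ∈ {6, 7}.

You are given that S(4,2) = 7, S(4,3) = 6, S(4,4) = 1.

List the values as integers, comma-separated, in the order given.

[5] T[5,3]:3*6+7=25 · T[5,4]:4*1+6=10 · T[5,5]:5*0+1=1
[6] T[6,4]:4*10+25=65 · T[6,5]:5*1+10=15 · T[6,6]:6*0+1=1
[7] T[7,5]:5*15+65=140 · T[7,6]:6*1+15=21 · T[7,7]:7*0+1=1
[8] T[8,6]:6*21+140=266 · T[8,7]:7*1+21=28
Read S(8,6) = 266, S(8,7) = 28.

266, 28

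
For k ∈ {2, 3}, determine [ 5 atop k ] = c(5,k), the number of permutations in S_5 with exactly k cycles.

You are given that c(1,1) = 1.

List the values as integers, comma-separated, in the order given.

50, 35

@2  (2,1):1·1+0→1, (2,2):0·1+1→1
@3  (3,1):1·2+0→2, (3,2):1·2+1→3, (3,3):0·2+1→1
@4  (4,1):2·3+0→6, (4,2):3·3+2→11, (4,3):1·3+3→6
@5  (5,2):11·4+6→50, (5,3):6·4+11→35
Read c(5,2) = 50, c(5,3) = 35.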